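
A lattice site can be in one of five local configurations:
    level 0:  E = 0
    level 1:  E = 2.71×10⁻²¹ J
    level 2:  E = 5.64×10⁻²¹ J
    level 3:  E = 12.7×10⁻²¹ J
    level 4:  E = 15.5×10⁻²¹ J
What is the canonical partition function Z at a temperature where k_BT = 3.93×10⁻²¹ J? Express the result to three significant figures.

Z = 1.80

Eᵢ/kT = 0, 0.68957, 1.4351, 3.2316, 3.9440.
Z = Σ e^(−Eᵢ/kT) = e^(−0) + e^(−0.68957) + e^(−1.4351) + e^(−3.2316) + e^(−3.9440) = 1.0000 + 0.50179 + 0.23809 + 0.039494 + 0.019371 = 1.7987.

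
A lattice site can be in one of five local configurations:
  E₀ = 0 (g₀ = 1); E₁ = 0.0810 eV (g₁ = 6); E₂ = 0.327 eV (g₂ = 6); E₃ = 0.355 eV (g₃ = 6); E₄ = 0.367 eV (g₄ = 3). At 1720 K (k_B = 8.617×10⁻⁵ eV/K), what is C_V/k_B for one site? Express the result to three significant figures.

k_BT = 8.617×10⁻⁵ × 1720 K = 0.14821 eV.
Eᵢ/kT = 0, 0.54652, 2.2063, 2.3952, 2.4762.
Z = Σ gᵢe^(−Eᵢ/kT) = 1·e^(−0) + 6·e^(−0.54652) + 6·e^(−2.2063) + 6·e^(−2.3952) + 3·e^(−2.4762) = 1.0000 + 3.4738 + 0.66064 + 0.54693 + 0.25219 = 5.9336.
⟨E⟩ = 0.13215 eV, ⟨E²⟩ = 0.033087 eV².
C_V/k_B = (⟨E²⟩ − ⟨E⟩²)/(kT)² = (0.033087 − 0.017464)/0.021966 = 0.711.

0.711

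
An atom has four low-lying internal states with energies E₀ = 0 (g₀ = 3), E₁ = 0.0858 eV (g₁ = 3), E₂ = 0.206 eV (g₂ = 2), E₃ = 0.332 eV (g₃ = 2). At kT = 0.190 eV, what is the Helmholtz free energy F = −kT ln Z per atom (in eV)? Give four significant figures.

-0.3384 eV

Eᵢ/kT = 0, 0.451579, 1.08421, 1.74737.
Z = Σ gᵢe^(−Eᵢ/kT) = 3·e^(−0) + 3·e^(−0.451579) + 2·e^(−1.08421) + 2·e^(−1.74737) = 3.00000 + 1.90987 + 0.676338 + 0.348463 = 5.93467.
F = −kT ln Z = −0.190 × ln(5.93467) = −0.190 × 1.78081 = -0.3384 eV.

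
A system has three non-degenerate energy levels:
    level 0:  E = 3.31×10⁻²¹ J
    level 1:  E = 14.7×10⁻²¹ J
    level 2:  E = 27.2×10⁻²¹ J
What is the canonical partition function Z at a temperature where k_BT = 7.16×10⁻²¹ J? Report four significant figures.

Z = 0.7806

Eᵢ/kT = 0.462291, 2.05307, 3.79888.
Z = Σ e^(−Eᵢ/kT) = e^(−0.462291) + e^(−2.05307) + e^(−3.79888) = 0.629839 + 0.128340 + 0.0223958 = 0.780575.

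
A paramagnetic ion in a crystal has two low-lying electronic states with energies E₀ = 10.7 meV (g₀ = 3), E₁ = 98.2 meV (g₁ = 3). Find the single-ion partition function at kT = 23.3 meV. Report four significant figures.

Z = 1.940

Eᵢ/kT = 0.459227, 4.21459.
Z = Σ gᵢe^(−Eᵢ/kT) = 3·e^(−0.459227) + 3·e^(−4.21459) = 1.89532 + 0.0443351 = 1.93966.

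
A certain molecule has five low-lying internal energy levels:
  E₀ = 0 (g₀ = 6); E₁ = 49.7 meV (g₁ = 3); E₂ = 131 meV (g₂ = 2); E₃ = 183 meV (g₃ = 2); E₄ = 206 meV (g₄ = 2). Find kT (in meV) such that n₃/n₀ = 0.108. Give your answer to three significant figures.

162 meV

n₃/n₀ = (g₃/g₀) exp[−(E₃−E₀)/kT] = 0.108.
⇒ (E₃−E₀)/kT = ln((2/6)/0.108) = ln(3.0864) = 1.1270.
kT = 183 meV / 1.1270 = 162 meV.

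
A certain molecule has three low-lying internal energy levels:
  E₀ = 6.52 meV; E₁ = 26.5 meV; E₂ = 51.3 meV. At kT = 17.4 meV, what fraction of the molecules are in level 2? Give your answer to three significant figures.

Eᵢ/kT = 0.37471, 1.5230, 2.9483.
Z = Σ e^(−Eᵢ/kT) = e^(−0.37471) + e^(−1.5230) + e^(−2.9483) = 0.68749 + 0.21806 + 0.052429 = 0.95798.
P₂ = e^(−E₂/kT) / Z = 0.052429/0.95798 = 0.0547.

0.0547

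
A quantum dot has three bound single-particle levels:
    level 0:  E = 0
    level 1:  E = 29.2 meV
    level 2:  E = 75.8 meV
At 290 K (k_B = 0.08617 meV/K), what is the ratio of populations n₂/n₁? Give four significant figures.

k_BT = 0.08617 × 290 K = 24.9893 meV.
n₂/n₁ = exp[−(E₂−E₁)/kT] = exp(−(46.6 meV)/(24.9893 meV)) = exp(-1.86480) = 0.1549.

0.1549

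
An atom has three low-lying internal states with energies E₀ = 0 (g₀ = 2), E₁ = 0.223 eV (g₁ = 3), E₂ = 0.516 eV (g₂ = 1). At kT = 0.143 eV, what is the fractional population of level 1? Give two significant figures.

Eᵢ/kT = 0, 1.559, 3.608.
Z = Σ gᵢe^(−Eᵢ/kT) = 2·e^(−0) + 3·e^(−1.559) + 1·e^(−3.608) = 2.000 + 0.6310 + 0.02711 = 2.658.
P₁ = g₁ e^(−E₁/kT) / Z = 0.6310/2.658 = 0.24.

0.24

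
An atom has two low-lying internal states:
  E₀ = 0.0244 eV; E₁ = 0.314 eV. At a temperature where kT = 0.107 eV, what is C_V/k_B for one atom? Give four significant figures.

Eᵢ/kT = 0.228037, 2.93458.
Z = Σ e^(−Eᵢ/kT) = e^(−0.228037) + e^(−2.93458) = 0.796095 + 0.0531530 = 0.849248.
⟨E⟩ = 0.0425256 eV, ⟨E²⟩ = 0.00672905 eV².
C_V/k_B = (⟨E²⟩ − ⟨E⟩²)/(kT)² = (0.00672905 − 0.00180843)/0.0114490 = 0.4298.

0.4298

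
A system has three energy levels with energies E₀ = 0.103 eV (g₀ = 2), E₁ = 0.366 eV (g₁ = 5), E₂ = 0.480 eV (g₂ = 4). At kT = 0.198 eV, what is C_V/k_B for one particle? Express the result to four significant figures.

Eᵢ/kT = 0.520202, 1.84848, 2.42424.
Z = Σ gᵢe^(−Eᵢ/kT) = 2·e^(−0.520202) + 5·e^(−1.84848) + 4·e^(−2.42424) = 1.18880 + 0.787382 + 0.354182 = 2.33036.
⟨E⟩ = 0.249161 eV, ⟨E²⟩ = 0.0856906 eV².
C_V/k_B = (⟨E²⟩ − ⟨E⟩²)/(kT)² = (0.0856906 − 0.0620812)/0.0392040 = 0.6022.

0.6022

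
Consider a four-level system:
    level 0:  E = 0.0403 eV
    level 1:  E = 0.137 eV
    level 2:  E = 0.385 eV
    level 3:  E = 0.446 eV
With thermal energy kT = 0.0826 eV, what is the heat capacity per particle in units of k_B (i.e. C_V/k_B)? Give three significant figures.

Eᵢ/kT = 0.48789, 1.6586, 4.6610, 5.3995.
Z = Σ e^(−Eᵢ/kT) = e^(−0.48789) + e^(−1.6586) + e^(−4.6610) + e^(−5.3995) = 0.61392 + 0.19041 + 0.0094570 + 0.0045188 = 0.81831.
⟨E⟩ = 0.069025 eV, ⟨E²⟩ = 0.0083972 eV².
C_V/k_B = (⟨E²⟩ − ⟨E⟩²)/(kT)² = (0.0083972 − 0.0047645)/0.0068228 = 0.532.

0.532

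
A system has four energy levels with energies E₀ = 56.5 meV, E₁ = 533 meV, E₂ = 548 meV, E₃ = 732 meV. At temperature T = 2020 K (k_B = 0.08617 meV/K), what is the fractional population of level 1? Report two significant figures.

k_BT = 0.08617 × 2020 K = 174.1 meV.
Eᵢ/kT = 0.3245, 3.061, 3.148, 4.204.
Z = Σ e^(−Eᵢ/kT) = e^(−0.3245) + e^(−3.061) + e^(−3.148) + e^(−4.204) = 0.7229 + 0.04684 + 0.04294 + 0.01494 = 0.8276.
P₁ = e^(−E₁/kT) / Z = 0.04684/0.8276 = 0.057.

0.057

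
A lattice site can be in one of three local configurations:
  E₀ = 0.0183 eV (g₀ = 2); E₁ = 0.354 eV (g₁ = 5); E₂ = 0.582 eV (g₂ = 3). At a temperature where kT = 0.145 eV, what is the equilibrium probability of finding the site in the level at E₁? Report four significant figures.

0.1932

Eᵢ/kT = 0.126207, 2.44138, 4.01379.
Z = Σ gᵢe^(−Eᵢ/kT) = 2·e^(−0.126207) + 5·e^(−2.44138) + 3·e^(−4.01379) = 1.76286 + 0.435203 + 0.0541944 = 2.25226.
P₁ = g₁ e^(−E₁/kT) / Z = 0.435203/2.25226 = 0.1932.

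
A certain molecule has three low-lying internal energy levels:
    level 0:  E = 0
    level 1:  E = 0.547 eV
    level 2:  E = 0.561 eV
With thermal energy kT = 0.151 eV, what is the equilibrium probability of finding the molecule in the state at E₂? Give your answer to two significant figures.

Eᵢ/kT = 0, 3.623, 3.715.
Z = Σ e^(−Eᵢ/kT) = e^(−0) + e^(−3.623) + e^(−3.715) = 1.000 + 0.02670 + 0.02436 = 1.051.
P₂ = e^(−E₂/kT) / Z = 0.02436/1.051 = 0.023.

0.023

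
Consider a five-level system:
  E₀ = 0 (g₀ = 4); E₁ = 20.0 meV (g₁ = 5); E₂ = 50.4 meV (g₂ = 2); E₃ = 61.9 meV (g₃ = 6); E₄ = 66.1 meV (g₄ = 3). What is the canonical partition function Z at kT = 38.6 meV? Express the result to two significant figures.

Z = 9.3

Eᵢ/kT = 0, 0.5181, 1.306, 1.604, 1.712.
Z = Σ gᵢe^(−Eᵢ/kT) = 4·e^(−0) + 5·e^(−0.5181) + 2·e^(−1.306) + 6·e^(−1.604) + 3·e^(−1.712) = 4.000 + 2.978 + 0.5418 + 1.207 + 0.5415 = 9.268.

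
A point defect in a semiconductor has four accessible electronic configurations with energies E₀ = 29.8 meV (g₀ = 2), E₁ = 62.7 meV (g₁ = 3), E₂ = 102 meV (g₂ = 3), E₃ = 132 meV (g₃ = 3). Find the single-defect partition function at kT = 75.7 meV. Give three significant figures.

Eᵢ/kT = 0.39366, 0.82827, 1.3474, 1.7437.
Z = Σ gᵢe^(−Eᵢ/kT) = 2·e^(−0.39366) + 3·e^(−0.82827) + 3·e^(−1.3474) + 3·e^(−1.7437) = 1.3492 + 1.3104 + 0.77975 + 0.52462 = 3.9640.

Z = 3.96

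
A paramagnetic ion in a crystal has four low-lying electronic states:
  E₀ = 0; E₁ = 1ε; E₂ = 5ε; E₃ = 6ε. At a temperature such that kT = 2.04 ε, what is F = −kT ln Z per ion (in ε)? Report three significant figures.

Eᵢ/kT = 0, 0.49020, 2.4510, 2.9412.
Z = Σ e^(−Eᵢ/kT) = e^(−0) + e^(−0.49020) + e^(−2.4510) + e^(−2.9412) = 1.0000 + 0.61250 + 0.086207 + 0.052802 = 1.7515.
F = −kT ln Z = −2.04 × ln(1.7515) = −2.04 × 0.56047 = -1.14 ε.

-1.14 ε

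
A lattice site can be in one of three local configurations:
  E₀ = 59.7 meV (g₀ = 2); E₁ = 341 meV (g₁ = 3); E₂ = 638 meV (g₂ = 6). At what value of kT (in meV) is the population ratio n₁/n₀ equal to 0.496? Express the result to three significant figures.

254 meV

n₁/n₀ = (g₁/g₀) exp[−(E₁−E₀)/kT] = 0.496.
⇒ (E₁−E₀)/kT = ln((3/2)/0.496) = ln(3.0242) = 1.1066.
kT = 281.3 meV / 1.1066 = 254 meV.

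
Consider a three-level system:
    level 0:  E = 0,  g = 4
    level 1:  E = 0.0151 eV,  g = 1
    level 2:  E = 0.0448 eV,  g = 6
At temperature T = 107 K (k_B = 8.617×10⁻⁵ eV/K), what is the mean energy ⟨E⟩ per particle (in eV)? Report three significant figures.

0.00118 eV

k_BT = 8.617×10⁻⁵ × 107 K = 0.0092202 eV.
Eᵢ/kT = 0, 1.6377, 4.8589.
Z = Σ gᵢe^(−Eᵢ/kT) = 4·e^(−0) + 1·e^(−1.6377) + 6·e^(−4.8589) = 4.0000 + 0.19443 + 0.046554 = 4.2410.
⟨E⟩ = Σ Eᵢ gᵢe^(−Eᵢ/kT) / Z = (0·4.0000 + 0.0151·0.19443 + 0.0448·0.046554) / 4.2410 = 0.00118 eV.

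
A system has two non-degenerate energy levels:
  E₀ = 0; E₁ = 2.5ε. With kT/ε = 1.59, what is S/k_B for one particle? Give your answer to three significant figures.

Eᵢ/kT = 0, 1.5723.
Z = Σ e^(−Eᵢ/kT) = e^(−0) + e^(−1.5723) = 1.0000 + 0.20757 = 1.2076.
⟨E⟩ = Σ EᵢPᵢ = 0.42972 ε.
S/k_B = ln Z + ⟨E⟩/kT = ln(1.2076) + 0.42972/1.59 = 0.18863 + 0.27026 = 0.459.

0.459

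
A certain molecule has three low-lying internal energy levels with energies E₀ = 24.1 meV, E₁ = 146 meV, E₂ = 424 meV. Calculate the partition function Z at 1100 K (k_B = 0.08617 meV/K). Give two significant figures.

Z = 1.0

k_BT = 0.08617 × 1100 K = 94.79 meV.
Eᵢ/kT = 0.2542, 1.540, 4.473.
Z = Σ e^(−Eᵢ/kT) = e^(−0.2542) + e^(−1.540) + e^(−4.473) = 0.7755 + 0.2144 + 0.01141 = 1.001.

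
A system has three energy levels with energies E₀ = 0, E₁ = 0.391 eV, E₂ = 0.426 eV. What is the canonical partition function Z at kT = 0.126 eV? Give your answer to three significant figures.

Z = 1.08

Eᵢ/kT = 0, 3.1032, 3.3810.
Z = Σ e^(−Eᵢ/kT) = e^(−0) + e^(−3.1032) + e^(−3.3810) = 1.0000 + 0.044905 + 0.034013 = 1.0789.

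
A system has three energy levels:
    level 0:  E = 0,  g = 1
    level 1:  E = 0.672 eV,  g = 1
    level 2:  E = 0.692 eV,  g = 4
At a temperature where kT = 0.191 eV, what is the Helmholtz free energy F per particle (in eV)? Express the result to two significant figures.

-0.024 eV

Eᵢ/kT = 0, 3.518, 3.623.
Z = Σ gᵢe^(−Eᵢ/kT) = 1·e^(−0) + 1·e^(−3.518) + 4·e^(−3.623) = 1.000 + 0.02966 + 0.1068 = 1.136.
F = −kT ln Z = −0.191 × ln(1.136) = −0.191 × 0.1275 = -0.024 eV.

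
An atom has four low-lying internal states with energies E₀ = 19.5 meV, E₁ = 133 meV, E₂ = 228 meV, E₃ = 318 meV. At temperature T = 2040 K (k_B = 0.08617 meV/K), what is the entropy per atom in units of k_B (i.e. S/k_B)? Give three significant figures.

k_BT = 0.08617 × 2040 K = 175.79 meV.
Eᵢ/kT = 0.11093, 0.75658, 1.2970, 1.8090.
Z = Σ e^(−Eᵢ/kT) = e^(−0.11093) + e^(−0.75658) + e^(−1.2970) + e^(−1.8090) = 0.89500 + 0.46927 + 0.27335 + 0.16382 = 1.8014.
⟨E⟩ = Σ EᵢPᵢ = 107.85 meV.
S/k_B = ln Z + ⟨E⟩/kT = ln(1.8014) + 107.85/175.79 = 0.58856 + 0.61352 = 1.20.

1.20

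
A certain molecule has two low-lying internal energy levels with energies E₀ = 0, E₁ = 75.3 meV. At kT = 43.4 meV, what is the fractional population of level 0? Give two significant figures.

Eᵢ/kT = 0, 1.735.
Z = Σ e^(−Eᵢ/kT) = e^(−0) + e^(−1.735) = 1.000 + 0.1764 = 1.176.
P₀ = e^(−E₀/kT) / Z = 1.000/1.176 = 0.85.

0.85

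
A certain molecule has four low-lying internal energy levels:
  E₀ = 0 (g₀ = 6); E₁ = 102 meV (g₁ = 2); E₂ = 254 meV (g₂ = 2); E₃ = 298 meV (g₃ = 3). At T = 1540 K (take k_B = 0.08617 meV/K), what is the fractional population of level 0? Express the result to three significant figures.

k_BT = 0.08617 × 1540 K = 132.70 meV.
Eᵢ/kT = 0, 0.76865, 1.9141, 2.2457.
Z = Σ gᵢe^(−Eᵢ/kT) = 6·e^(−0) + 2·e^(−0.76865) + 2·e^(−1.9141) + 3·e^(−2.2457) = 6.0000 + 0.92728 + 0.29495 + 0.31756 = 7.5398.
P₀ = g₀ e^(−E₀/kT) / Z = 6.0000/7.5398 = 0.796.

0.796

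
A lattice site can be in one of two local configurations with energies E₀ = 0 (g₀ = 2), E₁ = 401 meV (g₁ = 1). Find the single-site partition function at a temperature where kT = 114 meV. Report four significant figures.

Eᵢ/kT = 0, 3.51754.
Z = Σ gᵢe^(−Eᵢ/kT) = 2·e^(−0) + 1·e^(−3.51754) = 2.00000 + 0.0296723 = 2.02967.

Z = 2.030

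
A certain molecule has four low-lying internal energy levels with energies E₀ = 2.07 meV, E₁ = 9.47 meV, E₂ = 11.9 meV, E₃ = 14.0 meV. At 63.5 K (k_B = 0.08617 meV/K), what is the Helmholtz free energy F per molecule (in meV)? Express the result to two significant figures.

-0.28 meV

k_BT = 0.08617 × 63.5 K = 5.472 meV.
Eᵢ/kT = 0.3783, 1.731, 2.175, 2.558.
Z = Σ e^(−Eᵢ/kT) = e^(−0.3783) + e^(−1.731) + e^(−2.175) + e^(−2.558) = 0.6850 + 0.1771 + 0.1136 + 0.07746 = 1.053.
F = −kT ln Z = −5.472 × ln(1.053) = −5.472 × 0.05164 = -0.28 meV.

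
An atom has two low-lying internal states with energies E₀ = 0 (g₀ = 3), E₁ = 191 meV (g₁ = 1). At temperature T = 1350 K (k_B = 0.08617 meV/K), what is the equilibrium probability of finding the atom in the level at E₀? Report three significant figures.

k_BT = 0.08617 × 1350 K = 116.33 meV.
Eᵢ/kT = 0, 1.6419.
Z = Σ gᵢe^(−Eᵢ/kT) = 3·e^(−0) + 1·e^(−1.6419) = 3.0000 + 0.19361 = 3.1936.
P₀ = g₀ e^(−E₀/kT) / Z = 3.0000/3.1936 = 0.939.

0.939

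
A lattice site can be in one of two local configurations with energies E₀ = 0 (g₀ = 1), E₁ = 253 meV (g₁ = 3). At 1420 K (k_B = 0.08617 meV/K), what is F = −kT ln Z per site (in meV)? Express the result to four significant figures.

-39.36 meV

k_BT = 0.08617 × 1420 K = 122.361 meV.
Eᵢ/kT = 0, 2.06765.
Z = Σ gᵢe^(−Eᵢ/kT) = 1·e^(−0) + 3·e^(−2.06765) = 1.00000 + 0.379448 = 1.37945.
F = −kT ln Z = −122.361 × ln(1.37945) = −122.361 × 0.321685 = -39.36 meV.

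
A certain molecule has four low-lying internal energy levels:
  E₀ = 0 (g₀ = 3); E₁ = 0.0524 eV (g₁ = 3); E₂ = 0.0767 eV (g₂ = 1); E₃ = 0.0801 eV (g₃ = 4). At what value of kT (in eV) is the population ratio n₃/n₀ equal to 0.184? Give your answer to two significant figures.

0.040 eV

n₃/n₀ = (g₃/g₀) exp[−(E₃−E₀)/kT] = 0.184.
⇒ (E₃−E₀)/kT = ln((4/3)/0.184) = ln(7.246) = 1.980.
kT = 0.0801 eV / 1.980 = 0.040 eV.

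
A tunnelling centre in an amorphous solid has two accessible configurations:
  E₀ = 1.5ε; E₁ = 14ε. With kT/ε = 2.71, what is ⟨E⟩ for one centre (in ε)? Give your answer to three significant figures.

Eᵢ/kT = 0.55351, 5.1661.
Z = Σ e^(−Eᵢ/kT) = e^(−0.55351) + e^(−5.1661) = 0.57493 + 0.0057068 = 0.58064.
⟨E⟩ = Σ Eᵢ e^(−Eᵢ/kT) / Z = (1.5·0.57493 + 14·0.0057068) / 0.58064 = 1.62 ε.

1.62 ε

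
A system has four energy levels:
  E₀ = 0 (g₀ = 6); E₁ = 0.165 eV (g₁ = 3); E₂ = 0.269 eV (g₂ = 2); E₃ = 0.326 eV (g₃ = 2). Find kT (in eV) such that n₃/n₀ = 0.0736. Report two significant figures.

n₃/n₀ = (g₃/g₀) exp[−(E₃−E₀)/kT] = 0.0736.
⇒ (E₃−E₀)/kT = ln((2/6)/0.0736) = ln(4.529) = 1.511.
kT = 0.326 eV / 1.511 = 0.22 eV.

0.22 eV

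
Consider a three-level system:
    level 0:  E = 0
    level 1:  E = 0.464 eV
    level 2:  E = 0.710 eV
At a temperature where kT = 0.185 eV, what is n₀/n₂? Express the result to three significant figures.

46.4

n₀/n₂ = exp[−(E₀−E₂)/kT] = exp(−(-0.710 eV)/(0.185 eV)) = exp(3.8378) = 46.4.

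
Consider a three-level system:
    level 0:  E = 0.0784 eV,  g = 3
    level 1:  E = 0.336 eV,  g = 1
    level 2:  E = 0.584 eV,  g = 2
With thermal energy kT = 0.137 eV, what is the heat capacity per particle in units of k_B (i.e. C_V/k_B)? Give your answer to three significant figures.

Eᵢ/kT = 0.57226, 2.4526, 4.2628.
Z = Σ gᵢe^(−Eᵢ/kT) = 3·e^(−0.57226) + 1·e^(−2.4526) + 2·e^(−4.2628) = 1.6927 + 0.086070 + 0.028166 = 1.8069.
⟨E⟩ = 0.098553 eV, ⟨E²⟩ = 0.016452 eV².
C_V/k_B = (⟨E²⟩ − ⟨E⟩²)/(kT)² = (0.016452 − 0.0097127)/0.018769 = 0.359.

0.359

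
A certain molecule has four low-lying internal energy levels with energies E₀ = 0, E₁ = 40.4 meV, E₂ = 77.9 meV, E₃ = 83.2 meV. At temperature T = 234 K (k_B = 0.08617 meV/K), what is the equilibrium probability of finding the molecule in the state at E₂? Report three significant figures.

0.0179

k_BT = 0.08617 × 234 K = 20.164 meV.
Eᵢ/kT = 0, 2.0036, 3.8633, 4.1262.
Z = Σ e^(−Eᵢ/kT) = e^(−0) + e^(−2.0036) + e^(−3.8633) + e^(−4.1262) = 1.0000 + 0.13485 + 0.020999 + 0.016144 = 1.1720.
P₂ = e^(−E₂/kT) / Z = 0.020999/1.1720 = 0.0179.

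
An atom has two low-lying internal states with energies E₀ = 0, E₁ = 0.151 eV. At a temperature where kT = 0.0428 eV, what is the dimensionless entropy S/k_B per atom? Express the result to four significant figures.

Eᵢ/kT = 0, 3.52804.
Z = Σ e^(−Eᵢ/kT) = e^(−0) + e^(−3.52804) = 1.00000 + 0.0293624 = 1.02936.
⟨E⟩ = Σ EᵢPᵢ = 0.00430726 eV.
S/k_B = ln Z + ⟨E⟩/kT = ln(1.02936) + 0.00430726/0.0428 = 0.0289372 + 0.100637 = 0.1296.

0.1296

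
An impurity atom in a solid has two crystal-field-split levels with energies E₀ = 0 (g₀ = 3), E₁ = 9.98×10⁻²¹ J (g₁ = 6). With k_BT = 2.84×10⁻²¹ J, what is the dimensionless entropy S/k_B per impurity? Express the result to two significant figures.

Eᵢ/kT = 0, 3.514.
Z = Σ gᵢe^(−Eᵢ/kT) = 3·e^(−0) + 6·e^(−3.514) = 3.000 + 0.1787 = 3.179.
⟨E⟩ = Σ EᵢPᵢ = 0.5610 ×10⁻²¹ J.
S/k_B = ln Z + ⟨E⟩/kT = ln(3.179) + 0.5610/2.84 = 1.157 + 0.1975 = 1.4.

1.4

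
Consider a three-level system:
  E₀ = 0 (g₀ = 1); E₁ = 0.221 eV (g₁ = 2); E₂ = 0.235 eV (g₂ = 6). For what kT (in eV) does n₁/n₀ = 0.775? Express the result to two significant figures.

n₁/n₀ = (g₁/g₀) exp[−(E₁−E₀)/kT] = 0.775.
⇒ (E₁−E₀)/kT = ln((2/1)/0.775) = ln(2.581) = 0.9482.
kT = 0.221 eV / 0.9482 = 0.23 eV.

0.23 eV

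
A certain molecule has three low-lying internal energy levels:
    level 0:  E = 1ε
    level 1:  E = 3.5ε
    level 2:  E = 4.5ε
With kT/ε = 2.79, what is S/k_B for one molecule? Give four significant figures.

0.9540

Eᵢ/kT = 0.358423, 1.25448, 1.61290.
Z = Σ e^(−Eᵢ/kT) = e^(−0.358423) + e^(−1.25448) + e^(−1.61290) = 0.698777 + 0.285224 + 0.199309 = 1.18331.
⟨E⟩ = Σ EᵢPᵢ = 2.19211 ε.
S/k_B = ln Z + ⟨E⟩/kT = ln(1.18331) + 2.19211/2.79 = 0.168316 + 0.785703 = 0.9540.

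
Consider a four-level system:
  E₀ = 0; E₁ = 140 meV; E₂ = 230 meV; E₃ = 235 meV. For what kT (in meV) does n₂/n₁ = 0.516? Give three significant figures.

n₂/n₁ = exp[−(E₂−E₁)/kT] = 0.516.
⇒ (E₂−E₁)/kT = ln(1/0.516) = ln(1.9380) = 0.66166.
kT = 90 meV / 0.66166 = 136 meV.

136 meV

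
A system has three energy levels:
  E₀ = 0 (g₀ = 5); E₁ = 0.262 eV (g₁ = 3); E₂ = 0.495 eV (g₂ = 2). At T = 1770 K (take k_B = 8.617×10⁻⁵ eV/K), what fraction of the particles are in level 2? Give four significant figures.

0.01387

k_BT = 8.617×10⁻⁵ × 1770 K = 0.152521 eV.
Eᵢ/kT = 0, 1.71780, 3.24545.
Z = Σ gᵢe^(−Eᵢ/kT) = 5·e^(−0) + 3·e^(−1.71780) + 2·e^(−3.24545) = 5.00000 + 0.538382 + 0.0779021 = 5.61628.
P₂ = g₂ e^(−E₂/kT) / Z = 0.0779021/5.61628 = 0.01387.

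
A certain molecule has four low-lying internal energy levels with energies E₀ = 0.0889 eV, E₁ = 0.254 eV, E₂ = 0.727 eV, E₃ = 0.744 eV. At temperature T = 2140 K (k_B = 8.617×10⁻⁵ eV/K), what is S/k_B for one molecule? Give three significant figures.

0.777

k_BT = 8.617×10⁻⁵ × 2140 K = 0.18440 eV.
Eᵢ/kT = 0.48210, 1.3774, 3.9425, 4.0347.
Z = Σ e^(−Eᵢ/kT) = e^(−0.48210) + e^(−1.3774) + e^(−3.9425) + e^(−4.0347) = 0.61749 + 0.25223 + 0.019400 + 0.017691 = 0.90681.
⟨E⟩ = Σ EᵢPᵢ = 0.16125 eV.
S/k_B = ln Z + ⟨E⟩/kT = ln(0.90681) + 0.16125/0.18440 = -0.097822 + 0.87446 = 0.777.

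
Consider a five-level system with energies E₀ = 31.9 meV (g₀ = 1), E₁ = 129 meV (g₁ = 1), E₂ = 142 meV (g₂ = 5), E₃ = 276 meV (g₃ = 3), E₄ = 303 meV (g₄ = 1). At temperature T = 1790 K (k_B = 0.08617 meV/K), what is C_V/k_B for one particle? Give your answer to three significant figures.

k_BT = 0.08617 × 1790 K = 154.24 meV.
Eᵢ/kT = 0.20682, 0.83636, 0.92064, 1.7894, 1.9645.
Z = Σ gᵢe^(−Eᵢ/kT) = 1·e^(−0.20682) + 1·e^(−0.83636) + 5·e^(−0.92064) + 3·e^(−1.7894) + 1·e^(−1.9645) = 0.81317 + 0.43328 + 1.9913 + 0.50118 + 0.14023 = 3.8792.
⟨E⟩ = 140.60 meV, ⟨E²⟩ = 25583 meV².
C_V/k_B = (⟨E²⟩ − ⟨E⟩²)/(kT)² = (25583 − 19768)/23790 = 0.244.

0.244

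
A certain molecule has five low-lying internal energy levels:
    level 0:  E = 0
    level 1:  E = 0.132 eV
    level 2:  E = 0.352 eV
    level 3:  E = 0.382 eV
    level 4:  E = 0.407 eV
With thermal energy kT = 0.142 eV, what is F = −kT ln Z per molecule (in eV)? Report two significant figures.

Eᵢ/kT = 0, 0.9296, 2.479, 2.690, 2.866.
Z = Σ e^(−Eᵢ/kT) = e^(−0) + e^(−0.9296) + e^(−2.479) + e^(−2.690) + e^(−2.866) = 1.000 + 0.3947 + 0.08383 + 0.06788 + 0.05693 = 1.603.
F = −kT ln Z = −0.142 × ln(1.603) = −0.142 × 0.4719 = -0.067 eV.

-0.067 eV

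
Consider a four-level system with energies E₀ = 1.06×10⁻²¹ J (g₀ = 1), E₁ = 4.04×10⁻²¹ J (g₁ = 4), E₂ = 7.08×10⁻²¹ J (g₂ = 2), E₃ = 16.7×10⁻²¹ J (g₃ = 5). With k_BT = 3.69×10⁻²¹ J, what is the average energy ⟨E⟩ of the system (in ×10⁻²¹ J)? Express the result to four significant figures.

3.770 ×10⁻²¹ J

Eᵢ/kT = 0.287263, 1.09485, 1.91870, 4.52575.
Z = Σ gᵢe^(−Eᵢ/kT) = 1·e^(−0.287263) + 4·e^(−1.09485) + 2·e^(−1.91870) + 5·e^(−4.52575) = 0.750314 + 1.33836 + 0.293595 + 0.0541330 = 2.43640.
⟨E⟩ = Σ Eᵢ gᵢe^(−Eᵢ/kT) / Z = (1.06·0.750314 + 4.04·1.33836 + 7.08·0.293595 + 16.7·0.0541330) / 2.43640 = 3.770 ×10⁻²¹ J.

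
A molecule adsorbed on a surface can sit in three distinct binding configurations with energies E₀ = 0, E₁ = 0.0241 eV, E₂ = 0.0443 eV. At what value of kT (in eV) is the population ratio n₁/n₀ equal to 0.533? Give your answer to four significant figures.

0.03830 eV

n₁/n₀ = exp[−(E₁−E₀)/kT] = 0.533.
⇒ (E₁−E₀)/kT = ln(1/0.533) = ln(1.87617) = 0.629232.
kT = 0.0241 eV / 0.629232 = 0.03830 eV.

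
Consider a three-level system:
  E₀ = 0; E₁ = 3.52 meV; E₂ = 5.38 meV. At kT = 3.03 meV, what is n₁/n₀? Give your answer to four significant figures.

n₁/n₀ = exp[−(E₁−E₀)/kT] = exp(−(3.52 meV)/(3.03 meV)) = exp(-1.16172) = 0.3129.

0.3129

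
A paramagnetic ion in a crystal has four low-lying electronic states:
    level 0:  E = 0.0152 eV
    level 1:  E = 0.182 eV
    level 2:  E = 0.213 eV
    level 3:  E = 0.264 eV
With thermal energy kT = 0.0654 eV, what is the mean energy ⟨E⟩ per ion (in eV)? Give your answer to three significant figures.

Eᵢ/kT = 0.23242, 2.7829, 3.2569, 4.0367.
Z = Σ e^(−Eᵢ/kT) = e^(−0.23242) + e^(−2.7829) + e^(−3.2569) + e^(−4.0367) = 0.79261 + 0.061859 + 0.038508 + 0.017656 = 0.91063.
⟨E⟩ = Σ Eᵢ e^(−Eᵢ/kT) / Z = (0.0152·0.79261 + 0.182·0.061859 + 0.213·0.038508 + 0.264·0.017656) / 0.91063 = 0.0397 eV.

0.0397 eV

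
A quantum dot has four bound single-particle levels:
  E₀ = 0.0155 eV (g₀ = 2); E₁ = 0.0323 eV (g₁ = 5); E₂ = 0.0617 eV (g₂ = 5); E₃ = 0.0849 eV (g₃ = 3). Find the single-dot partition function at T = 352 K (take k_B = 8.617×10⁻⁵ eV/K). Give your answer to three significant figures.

Z = 3.76

k_BT = 8.617×10⁻⁵ × 352 K = 0.030332 eV.
Eᵢ/kT = 0.51101, 1.0649, 2.0342, 2.7990.
Z = Σ gᵢe^(−Eᵢ/kT) = 2·e^(−0.51101) + 5·e^(−1.0649) + 5·e^(−2.0342) + 3·e^(−2.7990) = 1.1998 + 1.7238 + 0.65393 + 0.18261 = 3.7601.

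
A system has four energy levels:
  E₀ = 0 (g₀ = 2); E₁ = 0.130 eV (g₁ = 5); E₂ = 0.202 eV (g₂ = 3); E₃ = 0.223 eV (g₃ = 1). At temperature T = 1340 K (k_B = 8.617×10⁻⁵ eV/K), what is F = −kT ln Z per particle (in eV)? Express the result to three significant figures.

k_BT = 8.617×10⁻⁵ × 1340 K = 0.11547 eV.
Eᵢ/kT = 0, 1.1258, 1.7494, 1.9312.
Z = Σ gᵢe^(−Eᵢ/kT) = 2·e^(−0) + 5·e^(−1.1258) + 3·e^(−1.7494) + 1·e^(−1.9312) = 2.0000 + 1.6220 + 0.52163 + 0.14497 = 4.2886.
F = −kT ln Z = −0.11547 × ln(4.2886) = −0.11547 × 1.4560 = -0.168 eV.

-0.168 eV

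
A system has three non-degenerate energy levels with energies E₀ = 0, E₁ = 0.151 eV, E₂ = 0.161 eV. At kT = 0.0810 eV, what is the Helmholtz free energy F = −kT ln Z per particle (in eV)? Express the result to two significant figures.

-0.021 eV

Eᵢ/kT = 0, 1.864, 1.988.
Z = Σ e^(−Eᵢ/kT) = e^(−0) + e^(−1.864) + e^(−1.988) = 1.000 + 0.1551 + 0.1370 = 1.292.
F = −kT ln Z = −0.0810 × ln(1.292) = −0.0810 × 0.2562 = -0.021 eV.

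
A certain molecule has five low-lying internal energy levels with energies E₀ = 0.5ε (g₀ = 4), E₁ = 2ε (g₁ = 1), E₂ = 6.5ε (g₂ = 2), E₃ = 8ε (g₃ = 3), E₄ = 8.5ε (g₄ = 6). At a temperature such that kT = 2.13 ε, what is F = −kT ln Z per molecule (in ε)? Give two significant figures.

-2.9 ε

Eᵢ/kT = 0.2347, 0.9390, 3.052, 3.756, 3.991.
Z = Σ gᵢe^(−Eᵢ/kT) = 4·e^(−0.2347) + 1·e^(−0.9390) + 2·e^(−3.052) + 3·e^(−3.756) + 6·e^(−3.991) = 3.163 + 0.3910 + 0.09453 + 0.07013 + 0.1109 = 3.830.
F = −kT ln Z = −2.13 × ln(3.830) = −2.13 × 1.343 = -2.9 ε.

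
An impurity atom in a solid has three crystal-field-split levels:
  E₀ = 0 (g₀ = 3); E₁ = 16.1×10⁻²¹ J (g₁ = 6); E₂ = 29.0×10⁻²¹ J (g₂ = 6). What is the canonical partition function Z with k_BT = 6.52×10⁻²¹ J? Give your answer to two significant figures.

Z = 3.6

Eᵢ/kT = 0, 2.469, 4.448.
Z = Σ gᵢe^(−Eᵢ/kT) = 3·e^(−0) + 6·e^(−2.469) + 6·e^(−4.448) = 3.000 + 0.5080 + 0.07021 = 3.578.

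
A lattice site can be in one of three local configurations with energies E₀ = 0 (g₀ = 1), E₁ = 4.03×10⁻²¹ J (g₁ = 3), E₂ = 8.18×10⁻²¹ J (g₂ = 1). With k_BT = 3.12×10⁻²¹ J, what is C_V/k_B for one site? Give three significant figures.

0.550

Eᵢ/kT = 0, 1.2917, 2.6218.
Z = Σ gᵢe^(−Eᵢ/kT) = 1·e^(−0) + 3·e^(−1.2917) + 1·e^(−2.6218) = 1.0000 + 0.82441 + 0.072672 = 1.8971.
⟨E⟩ = 2.0646, ⟨E²⟩ = 9.6209.
C_V/k_B = (⟨E²⟩ − ⟨E⟩²)/(kT)² = (9.6209 − 4.2626)/9.7344 = 0.550.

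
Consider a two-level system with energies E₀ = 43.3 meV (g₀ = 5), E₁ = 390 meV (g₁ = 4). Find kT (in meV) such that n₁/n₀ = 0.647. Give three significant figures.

1630 meV

n₁/n₀ = (g₁/g₀) exp[−(E₁−E₀)/kT] = 0.647.
⇒ (E₁−E₀)/kT = ln((4/5)/0.647) = ln(1.2365) = 0.21228.
kT = 346.7 meV / 0.21228 = 1630 meV.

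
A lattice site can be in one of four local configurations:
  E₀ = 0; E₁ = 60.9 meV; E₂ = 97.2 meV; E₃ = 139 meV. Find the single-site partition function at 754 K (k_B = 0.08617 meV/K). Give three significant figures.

k_BT = 0.08617 × 754 K = 64.972 meV.
Eᵢ/kT = 0, 0.93733, 1.4960, 2.1394.
Z = Σ e^(−Eᵢ/kT) = e^(−0) + e^(−0.93733) + e^(−1.4960) + e^(−2.1394) = 1.0000 + 0.39167 + 0.22402 + 0.11773 = 1.7334.

Z = 1.73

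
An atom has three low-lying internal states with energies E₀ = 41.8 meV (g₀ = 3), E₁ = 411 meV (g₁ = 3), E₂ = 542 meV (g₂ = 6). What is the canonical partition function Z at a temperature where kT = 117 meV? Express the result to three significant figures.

Z = 2.25

Eᵢ/kT = 0.35726, 3.5128, 4.6325.
Z = Σ gᵢe^(−Eᵢ/kT) = 3·e^(−0.35726) + 3·e^(−3.5128) + 6·e^(−4.6325) = 2.0988 + 0.089440 + 0.058382 = 2.2466.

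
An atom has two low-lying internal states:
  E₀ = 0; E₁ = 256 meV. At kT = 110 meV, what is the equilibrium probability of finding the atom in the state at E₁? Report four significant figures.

Eᵢ/kT = 0, 2.32727.
Z = Σ e^(−Eᵢ/kT) = e^(−0) + e^(−2.32727) = 1.00000 + 0.0975617 = 1.09756.
P₁ = e^(−E₁/kT) / Z = 0.0975617/1.09756 = 0.08889.

0.08889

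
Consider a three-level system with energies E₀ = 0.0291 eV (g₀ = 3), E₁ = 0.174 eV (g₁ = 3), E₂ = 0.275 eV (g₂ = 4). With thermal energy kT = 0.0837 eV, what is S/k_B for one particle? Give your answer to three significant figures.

1.73

Eᵢ/kT = 0.34767, 2.0789, 3.2855.
Z = Σ gᵢe^(−Eᵢ/kT) = 3·e^(−0.34767) + 3·e^(−2.0789) + 4·e^(−3.2855) = 2.1190 + 0.37520 + 0.14969 = 2.6439.
⟨E⟩ = Σ EᵢPᵢ = 0.063585 eV.
S/k_B = ln Z + ⟨E⟩/kT = ln(2.6439) + 0.063585/0.0837 = 0.97226 + 0.75968 = 1.73.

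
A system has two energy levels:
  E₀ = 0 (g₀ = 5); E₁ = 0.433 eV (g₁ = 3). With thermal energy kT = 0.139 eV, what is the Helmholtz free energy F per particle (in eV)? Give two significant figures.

Eᵢ/kT = 0, 3.115.
Z = Σ gᵢe^(−Eᵢ/kT) = 5·e^(−0) + 3·e^(−3.115) = 5.000 + 0.1331 = 5.133.
F = −kT ln Z = −0.139 × ln(5.133) = −0.139 × 1.636 = -0.23 eV.

-0.23 eV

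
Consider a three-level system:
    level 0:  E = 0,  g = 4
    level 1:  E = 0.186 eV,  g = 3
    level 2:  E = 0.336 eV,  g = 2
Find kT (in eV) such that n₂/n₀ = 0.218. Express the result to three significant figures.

0.405 eV

n₂/n₀ = (g₂/g₀) exp[−(E₂−E₀)/kT] = 0.218.
⇒ (E₂−E₀)/kT = ln((2/4)/0.218) = ln(2.2936) = 0.83012.
kT = 0.336 eV / 0.83012 = 0.405 eV.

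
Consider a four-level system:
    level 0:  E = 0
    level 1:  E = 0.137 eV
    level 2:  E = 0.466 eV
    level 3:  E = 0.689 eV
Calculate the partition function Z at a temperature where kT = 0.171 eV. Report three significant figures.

Z = 1.53

Eᵢ/kT = 0, 0.80117, 2.7251, 4.0292.
Z = Σ e^(−Eᵢ/kT) = e^(−0) + e^(−0.80117) + e^(−2.7251) + e^(−4.0292) = 1.0000 + 0.44880 + 0.065540 + 0.017789 = 1.5321.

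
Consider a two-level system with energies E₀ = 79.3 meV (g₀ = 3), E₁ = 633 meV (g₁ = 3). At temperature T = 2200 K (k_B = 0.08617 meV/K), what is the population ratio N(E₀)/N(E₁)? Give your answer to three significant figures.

18.6

k_BT = 0.08617 × 2200 K = 189.57 meV.
n₀/n₁ = (g₀/g₁) exp[−(E₀−E₁)/kT] = (3/3) × exp(−(-553.7 meV)/(189.57 meV)) = (3/3) × exp(2.9208) = 18.6.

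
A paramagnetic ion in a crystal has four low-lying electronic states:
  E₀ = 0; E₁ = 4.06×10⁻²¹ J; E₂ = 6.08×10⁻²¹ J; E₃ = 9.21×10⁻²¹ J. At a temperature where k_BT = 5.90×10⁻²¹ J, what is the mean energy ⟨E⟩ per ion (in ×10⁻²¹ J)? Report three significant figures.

Eᵢ/kT = 0, 0.68814, 1.0305, 1.5610.
Z = Σ e^(−Eᵢ/kT) = e^(−0) + e^(−0.68814) + e^(−1.0305) + e^(−1.5610) = 1.0000 + 0.50251 + 0.35683 + 0.20993 = 2.0693.
⟨E⟩ = Σ Eᵢ e^(−Eᵢ/kT) / Z = (0·1.0000 + 4.06·0.50251 + 6.08·0.35683 + 9.21·0.20993) / 2.0693 = 2.97 ×10⁻²¹ J.

2.97 ×10⁻²¹ J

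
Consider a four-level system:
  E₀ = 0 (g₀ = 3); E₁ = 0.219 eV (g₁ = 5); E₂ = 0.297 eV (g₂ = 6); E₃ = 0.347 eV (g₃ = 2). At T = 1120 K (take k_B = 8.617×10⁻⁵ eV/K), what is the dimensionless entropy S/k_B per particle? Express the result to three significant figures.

1.92

k_BT = 8.617×10⁻⁵ × 1120 K = 0.096510 eV.
Eᵢ/kT = 0, 2.2692, 3.0774, 3.5955.
Z = Σ gᵢe^(−Eᵢ/kT) = 3·e^(−0) + 5·e^(−2.2692) + 6·e^(−3.0774) + 2·e^(−3.5955) = 3.0000 + 0.51697 + 0.27647 + 0.054894 = 3.8483.
⟨E⟩ = Σ EᵢPᵢ = 0.055707 eV.
S/k_B = ln Z + ⟨E⟩/kT = ln(3.8483) + 0.055707/0.096510 = 1.3476 + 0.57721 = 1.92.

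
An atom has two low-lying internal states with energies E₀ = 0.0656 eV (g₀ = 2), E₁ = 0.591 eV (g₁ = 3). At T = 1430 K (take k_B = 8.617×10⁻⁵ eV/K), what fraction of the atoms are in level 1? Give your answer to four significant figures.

k_BT = 8.617×10⁻⁵ × 1430 K = 0.123223 eV.
Eᵢ/kT = 0.532368, 4.79618.
Z = Σ gᵢe^(−Eᵢ/kT) = 2·e^(−0.532368) + 3·e^(−4.79618) = 1.17443 + 0.0247837 = 1.19921.
P₁ = g₁ e^(−E₁/kT) / Z = 0.0247837/1.19921 = 0.02067.

0.02067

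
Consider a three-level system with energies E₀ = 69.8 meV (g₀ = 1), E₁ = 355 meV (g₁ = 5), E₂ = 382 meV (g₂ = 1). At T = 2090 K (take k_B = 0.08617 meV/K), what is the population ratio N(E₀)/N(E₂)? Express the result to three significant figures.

5.66

k_BT = 0.08617 × 2090 K = 180.10 meV.
n₀/n₂ = (g₀/g₂) exp[−(E₀−E₂)/kT] = (1/1) × exp(−(-312.2 meV)/(180.10 meV)) = (1/1) × exp(1.7335) = 5.66.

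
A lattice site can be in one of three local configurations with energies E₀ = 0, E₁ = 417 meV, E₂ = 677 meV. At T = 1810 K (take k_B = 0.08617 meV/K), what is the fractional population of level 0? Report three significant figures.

0.924

k_BT = 0.08617 × 1810 K = 155.97 meV.
Eᵢ/kT = 0, 2.6736, 4.3406.
Z = Σ e^(−Eᵢ/kT) = e^(−0) + e^(−2.6736) + e^(−4.3406) = 1.0000 + 0.069003 + 0.013029 = 1.0820.
P₀ = e^(−E₀/kT) / Z = 1.0000/1.0820 = 0.924.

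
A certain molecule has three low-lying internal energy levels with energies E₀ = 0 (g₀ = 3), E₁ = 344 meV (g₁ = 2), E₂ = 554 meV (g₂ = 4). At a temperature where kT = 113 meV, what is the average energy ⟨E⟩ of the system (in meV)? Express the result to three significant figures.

Eᵢ/kT = 0, 3.0442, 4.9027.
Z = Σ gᵢe^(−Eᵢ/kT) = 3·e^(−0) + 2·e^(−3.0442) + 4·e^(−4.9027) = 3.0000 + 0.095269 + 0.029706 = 3.1250.
⟨E⟩ = Σ Eᵢ gᵢe^(−Eᵢ/kT) / Z = (0·3.0000 + 344·0.095269 + 554·0.029706) / 3.1250 = 15.8 meV.

15.8 meV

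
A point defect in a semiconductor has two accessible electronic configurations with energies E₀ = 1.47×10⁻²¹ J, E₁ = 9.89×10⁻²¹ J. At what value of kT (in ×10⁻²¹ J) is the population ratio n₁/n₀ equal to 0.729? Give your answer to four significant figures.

26.64 ×10⁻²¹ J

n₁/n₀ = exp[−(E₁−E₀)/kT] = 0.729.
⇒ (E₁−E₀)/kT = ln(1/0.729) = ln(1.37174) = 0.316080.
kT = 8.42 ×10⁻²¹ J / 0.316080 = 26.64 ×10⁻²¹ J.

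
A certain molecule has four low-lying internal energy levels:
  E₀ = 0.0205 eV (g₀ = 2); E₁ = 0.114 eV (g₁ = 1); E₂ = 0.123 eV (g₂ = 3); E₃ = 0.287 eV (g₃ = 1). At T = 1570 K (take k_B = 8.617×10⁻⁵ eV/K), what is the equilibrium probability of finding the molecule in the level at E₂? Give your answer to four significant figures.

0.3475

k_BT = 8.617×10⁻⁵ × 1570 K = 0.135287 eV.
Eᵢ/kT = 0.151530, 0.842653, 0.909178, 2.12142.
Z = Σ gᵢe^(−Eᵢ/kT) = 2·e^(−0.151530) + 1·e^(−0.842653) + 3·e^(−0.909178) + 1·e^(−2.12142) = 1.71878 + 0.430567 + 1.20857 + 0.119861 = 3.47778.
P₂ = g₂ e^(−E₂/kT) / Z = 1.20857/3.47778 = 0.3475.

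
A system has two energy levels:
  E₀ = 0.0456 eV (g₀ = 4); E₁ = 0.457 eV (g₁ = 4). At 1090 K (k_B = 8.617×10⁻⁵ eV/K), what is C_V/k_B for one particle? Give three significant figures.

0.234

k_BT = 8.617×10⁻⁵ × 1090 K = 0.093925 eV.
Eᵢ/kT = 0.48549, 4.8656.
Z = Σ gᵢe^(−Eᵢ/kT) = 4·e^(−0.48549) + 4·e^(−4.8656) = 2.4616 + 0.030829 = 2.4924.
⟨E⟩ = 0.050689 eV, ⟨E²⟩ = 0.0046370 eV².
C_V/k_B = (⟨E²⟩ − ⟨E⟩²)/(kT)² = (0.0046370 − 0.0025694)/0.0088219 = 0.234.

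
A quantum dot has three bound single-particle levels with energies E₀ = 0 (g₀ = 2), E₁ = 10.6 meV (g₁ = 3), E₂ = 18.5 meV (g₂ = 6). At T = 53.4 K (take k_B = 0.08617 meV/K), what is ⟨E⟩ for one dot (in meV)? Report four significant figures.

k_BT = 0.08617 × 53.4 K = 4.60148 meV.
Eᵢ/kT = 0, 2.30361, 4.02045.
Z = Σ gᵢe^(−Eᵢ/kT) = 2·e^(−0) + 3·e^(−2.30361) + 6·e^(−4.02045) = 2.00000 + 0.299693 + 0.107669 = 2.40736.
⟨E⟩ = Σ Eᵢ gᵢe^(−Eᵢ/kT) / Z = (0·2.00000 + 10.6·0.299693 + 18.5·0.107669) / 2.40736 = 2.147 meV.

2.147 meV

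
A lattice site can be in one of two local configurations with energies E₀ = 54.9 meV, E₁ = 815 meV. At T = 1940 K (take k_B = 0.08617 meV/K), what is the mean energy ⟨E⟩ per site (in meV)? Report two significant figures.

k_BT = 0.08617 × 1940 K = 167.2 meV.
Eᵢ/kT = 0.3283, 4.874.
Z = Σ e^(−Eᵢ/kT) = e^(−0.3283) + e^(−4.874) = 0.7201 + 0.007643 = 0.7277.
⟨E⟩ = Σ Eᵢ e^(−Eᵢ/kT) / Z = (54.9·0.7201 + 815·0.007643) / 0.7277 = 63 meV.

63 meV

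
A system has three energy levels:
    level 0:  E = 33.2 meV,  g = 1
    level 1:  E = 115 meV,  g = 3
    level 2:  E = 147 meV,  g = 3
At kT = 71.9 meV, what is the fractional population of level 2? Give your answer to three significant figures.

Eᵢ/kT = 0.46175, 1.5994, 2.0445.
Z = Σ gᵢe^(−Eᵢ/kT) = 1·e^(−0.46175) + 3·e^(−1.5994) + 3·e^(−2.0445) = 0.63018 + 0.60605 + 0.38833 = 1.6246.
P₂ = g₂ e^(−E₂/kT) / Z = 0.38833/1.6246 = 0.239.

0.239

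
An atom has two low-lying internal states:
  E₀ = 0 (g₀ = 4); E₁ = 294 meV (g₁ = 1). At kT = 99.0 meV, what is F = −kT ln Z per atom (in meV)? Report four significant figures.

Eᵢ/kT = 0, 2.96970.
Z = Σ gᵢe^(−Eᵢ/kT) = 4·e^(−0) + 1·e^(−2.96970) = 4.00000 + 0.0513187 = 4.05132.
F = −kT ln Z = −99.0 × ln(4.05132) = −99.0 × 1.39904 = -138.5 meV.

-138.5 meV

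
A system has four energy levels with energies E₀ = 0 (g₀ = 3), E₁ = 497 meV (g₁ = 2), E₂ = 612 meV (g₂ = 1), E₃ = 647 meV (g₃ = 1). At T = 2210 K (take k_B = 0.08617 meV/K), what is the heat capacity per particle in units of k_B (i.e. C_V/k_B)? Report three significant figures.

k_BT = 0.08617 × 2210 K = 190.44 meV.
Eᵢ/kT = 0, 2.6097, 3.2136, 3.3974.
Z = Σ gᵢe^(−Eᵢ/kT) = 3·e^(−0) + 2·e^(−2.6097) + 1·e^(−3.2136) + 1·e^(−3.3974) = 3.0000 + 0.14711 + 0.040212 + 0.033460 = 3.2208.
⟨E⟩ = 37.063 meV, ⟨E²⟩ = 20307 meV².
C_V/k_B = (⟨E²⟩ − ⟨E⟩²)/(kT)² = (20307 − 1373.7)/36267 = 0.522.

0.522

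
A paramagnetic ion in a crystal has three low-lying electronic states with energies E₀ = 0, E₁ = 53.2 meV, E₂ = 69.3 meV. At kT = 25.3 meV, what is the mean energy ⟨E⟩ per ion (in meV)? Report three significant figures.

9.25 meV

Eᵢ/kT = 0, 2.1028, 2.7391.
Z = Σ e^(−Eᵢ/kT) = e^(−0) + e^(−2.1028) + e^(−2.7391) = 1.0000 + 0.12211 + 0.064628 = 1.1867.
⟨E⟩ = Σ Eᵢ e^(−Eᵢ/kT) / Z = (0·1.0000 + 53.2·0.12211 + 69.3·0.064628) / 1.1867 = 9.25 meV.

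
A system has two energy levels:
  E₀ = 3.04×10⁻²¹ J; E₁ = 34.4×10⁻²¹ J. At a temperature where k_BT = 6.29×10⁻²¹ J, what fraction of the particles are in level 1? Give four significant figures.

Eᵢ/kT = 0.483307, 5.46900.
Z = Σ e^(−Eᵢ/kT) = e^(−0.483307) + e^(−5.46900) = 0.616740 + 0.00421545 = 0.620955.
P₁ = e^(−E₁/kT) / Z = 0.00421545/0.620955 = 0.006789.

0.006789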